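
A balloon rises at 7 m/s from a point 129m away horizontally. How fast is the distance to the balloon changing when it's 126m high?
294√3613/3613 ≈ 4.891 m/s

z² = 129² + y²
z = √(129² + 126²) = 3√3613
dz/dt = y/z · dy/dt = 126/(3√3613) · 7 = 294√3613/3613 ≈ 4.891 m/s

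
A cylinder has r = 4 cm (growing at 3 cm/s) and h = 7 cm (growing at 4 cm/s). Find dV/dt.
232π cm³/s

V = πr²h
dV/dt = 2πrh·dr/dt + πr²·dh/dt
= 2π(4)(7)(3) + π(4)²(4)
= 232π cm³/s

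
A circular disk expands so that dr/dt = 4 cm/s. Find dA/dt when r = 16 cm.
128π cm²/s

A = πr²
dA/dt = 2πr · dr/dt = 2π(16)(4) = 128π cm²/s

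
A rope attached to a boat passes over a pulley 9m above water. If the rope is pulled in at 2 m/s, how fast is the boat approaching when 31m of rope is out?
31√55/110 ≈ 2.09 m/s

rope² = x² + 9²
x = √(31² - 9²) = 4√55
dx/dt = (rope/x) · d(rope)/dt = (31/(4√55)) · (-2) = -31√55/110 m/s
The boat approaches at 31√55/110 ≈ 2.09 m/s.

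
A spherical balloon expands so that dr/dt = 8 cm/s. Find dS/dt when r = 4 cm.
256π cm²/s

S = 4πr²
dS/dt = dS/dr · dr/dt = 8πr · 8
At r = 4: dS/dt = 256π cm²/s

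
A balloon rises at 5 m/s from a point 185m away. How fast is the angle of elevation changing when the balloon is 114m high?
0.019589 rad/s

tan(θ) = y/185
sec²(θ) · dθ/dt = (1/185) · dy/dt
dθ/dt = cos²(θ)/185 · 5 = 185/(185² + 114²) · 5
dθ/dt = 0.019589 rad/s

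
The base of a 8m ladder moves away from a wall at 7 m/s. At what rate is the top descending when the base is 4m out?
7√3/3 ≈ 4.041 m/s

x² + y² = 8²
2x·dx/dt + 2y·dy/dt = 0
dy/dt = -x/y · dx/dt = -4/(4√3) · 7 = -7√3/3 m/s
The top is descending at 7√3/3 ≈ 4.041 m/s.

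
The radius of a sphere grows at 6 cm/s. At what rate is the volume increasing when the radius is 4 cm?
384π cm³/s

V = (4/3)πr³
dV/dt = dV/dr · dr/dt = 4πr² · 6
At r = 4: dV/dt = 384π cm³/s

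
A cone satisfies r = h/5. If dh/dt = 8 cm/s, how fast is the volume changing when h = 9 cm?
648π/25 cm³/s

V = (1/3)π(h/5)²h = πh³/75
dV/dt = πh²/25 · 8
At h = 9: dV/dt = 648π/25 cm³/s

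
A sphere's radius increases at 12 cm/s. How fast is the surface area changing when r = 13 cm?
1248π cm²/s

S = 4πr²
dS/dt = dS/dr · dr/dt = 8πr · 12
At r = 13: dS/dt = 1248π cm²/s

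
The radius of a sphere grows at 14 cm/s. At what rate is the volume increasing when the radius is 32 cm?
57344π cm³/s

V = (4/3)πr³
dV/dt = dV/dr · dr/dt = 4πr² · 14
At r = 32: dV/dt = 57344π cm³/s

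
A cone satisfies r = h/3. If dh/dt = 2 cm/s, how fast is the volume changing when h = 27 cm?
162π cm³/s

V = (1/3)π(h/3)²h = πh³/27
dV/dt = πh²/9 · 2
At h = 27: dV/dt = 162π cm³/s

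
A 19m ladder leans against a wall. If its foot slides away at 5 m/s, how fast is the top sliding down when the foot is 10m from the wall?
50√29/87 ≈ 3.095 m/s

x² + y² = 19²
2x·dx/dt + 2y·dy/dt = 0
dy/dt = -x/y · dx/dt = -10/(3√29) · 5 = -50√29/87 m/s
The top is descending at 50√29/87 ≈ 3.095 m/s.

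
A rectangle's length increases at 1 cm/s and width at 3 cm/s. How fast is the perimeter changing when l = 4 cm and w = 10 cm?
8 cm/s

P = 2(l + w)
dP/dt = 2(dl/dt + dw/dt) = 2(1 + 3) = 8 cm/s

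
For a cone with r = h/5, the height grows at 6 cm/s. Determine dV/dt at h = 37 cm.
8214π/25 cm³/s

V = (1/3)π(h/5)²h = πh³/75
dV/dt = πh²/25 · 6
At h = 37: dV/dt = 8214π/25 cm³/s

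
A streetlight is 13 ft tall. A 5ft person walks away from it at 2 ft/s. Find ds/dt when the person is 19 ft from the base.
5/4 ft/s

By similar triangles: 13/(x+s) = 5/s
Solving: s = 5x/8
ds/dt = 5/8 · dx/dt = 5/8 · 2 = 5/4 ft/s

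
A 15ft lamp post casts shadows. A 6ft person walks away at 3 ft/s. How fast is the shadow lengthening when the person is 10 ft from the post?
2 ft/s

By similar triangles: 15/(x+s) = 6/s
Solving: s = 6x/9
ds/dt = 6/9 · dx/dt = 2/3 · 3 = 2 ft/s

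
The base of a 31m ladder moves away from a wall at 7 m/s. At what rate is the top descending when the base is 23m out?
161√3/36 ≈ 7.746 m/s

x² + y² = 31²
2x·dx/dt + 2y·dy/dt = 0
dy/dt = -x/y · dx/dt = -23/(12√3) · 7 = -161√3/36 m/s
The top is descending at 161√3/36 ≈ 7.746 m/s.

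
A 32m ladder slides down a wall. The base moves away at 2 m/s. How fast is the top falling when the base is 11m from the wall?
22√903/903 ≈ 0.7321 m/s

x² + y² = 32²
2x·dx/dt + 2y·dy/dt = 0
dy/dt = -x/y · dx/dt = -11/√903 · 2 = -22√903/903 m/s
The top is descending at 22√903/903 ≈ 0.7321 m/s.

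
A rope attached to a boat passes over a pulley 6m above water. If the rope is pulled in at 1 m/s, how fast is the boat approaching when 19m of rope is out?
19√13/65 ≈ 1.054 m/s

rope² = x² + 6²
x = √(19² - 6²) = 5√13
dx/dt = (rope/x) · d(rope)/dt = (19/(5√13)) · (-1) = -19√13/65 m/s
The boat approaches at 19√13/65 ≈ 1.054 m/s.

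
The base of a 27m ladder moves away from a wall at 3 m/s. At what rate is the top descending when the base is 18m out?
6√5/5 ≈ 2.683 m/s

x² + y² = 27²
2x·dx/dt + 2y·dy/dt = 0
dy/dt = -x/y · dx/dt = -18/(9√5) · 3 = -6√5/5 m/s
The top is descending at 6√5/5 ≈ 2.683 m/s.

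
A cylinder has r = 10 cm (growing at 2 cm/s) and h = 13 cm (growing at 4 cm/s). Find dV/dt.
920π cm³/s

V = πr²h
dV/dt = 2πrh·dr/dt + πr²·dh/dt
= 2π(10)(13)(2) + π(10)²(4)
= 920π cm³/s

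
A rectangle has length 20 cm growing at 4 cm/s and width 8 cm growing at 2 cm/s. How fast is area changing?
72 cm²/s

A = lw
dA/dt = w·dl/dt + l·dw/dt = 8·4 + 20·2 = 72 cm²/s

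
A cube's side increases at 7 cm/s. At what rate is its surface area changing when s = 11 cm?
924 cm²/s

A = 6s²
dA/dt = 12s · ds/dt = 12·11·7 = 924 cm²/s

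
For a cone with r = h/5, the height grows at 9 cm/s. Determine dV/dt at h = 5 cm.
9π cm³/s

V = (1/3)π(h/5)²h = πh³/75
dV/dt = πh²/25 · 9
At h = 5: dV/dt = 9π cm³/s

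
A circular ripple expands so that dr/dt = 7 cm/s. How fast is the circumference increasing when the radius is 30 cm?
14π cm/s

C = 2πr
dC/dt = 2π · dr/dt = 2π · 7 = 14π cm/s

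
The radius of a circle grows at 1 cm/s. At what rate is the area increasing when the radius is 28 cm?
56π cm²/s

A = πr²
dA/dt = 2πr · dr/dt = 2π(28)(1) = 56π cm²/s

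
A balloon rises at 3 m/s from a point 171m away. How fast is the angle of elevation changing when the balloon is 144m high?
0.010265 rad/s

tan(θ) = y/171
sec²(θ) · dθ/dt = (1/171) · dy/dt
dθ/dt = cos²(θ)/171 · 3 = 171/(171² + 144²) · 3
dθ/dt = 0.010265 rad/s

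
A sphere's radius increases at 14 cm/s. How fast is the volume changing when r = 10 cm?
5600π cm³/s

V = (4/3)πr³
dV/dt = dV/dr · dr/dt = 4πr² · 14
At r = 10: dV/dt = 5600π cm³/s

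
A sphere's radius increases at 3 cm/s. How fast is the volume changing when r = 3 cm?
108π cm³/s

V = (4/3)πr³
dV/dt = dV/dr · dr/dt = 4πr² · 3
At r = 3: dV/dt = 108π cm³/s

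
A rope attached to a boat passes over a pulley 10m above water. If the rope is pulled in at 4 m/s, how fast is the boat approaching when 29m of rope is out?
116√741/741 ≈ 4.261 m/s

rope² = x² + 10²
x = √(29² - 10²) = √741
dx/dt = (rope/x) · d(rope)/dt = (29/√741) · (-4) = -116√741/741 m/s
The boat approaches at 116√741/741 ≈ 4.261 m/s.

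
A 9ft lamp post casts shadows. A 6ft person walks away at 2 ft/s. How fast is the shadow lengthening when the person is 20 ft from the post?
4 ft/s

By similar triangles: 9/(x+s) = 6/s
Solving: s = 6x/3
ds/dt = 6/3 · dx/dt = 2 · 2 = 4 ft/s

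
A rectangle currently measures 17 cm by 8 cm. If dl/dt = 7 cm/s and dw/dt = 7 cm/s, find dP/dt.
28 cm/s

P = 2(l + w)
dP/dt = 2(dl/dt + dw/dt) = 2(7 + 7) = 28 cm/s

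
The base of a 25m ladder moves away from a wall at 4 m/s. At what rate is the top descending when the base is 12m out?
48√481/481 ≈ 2.189 m/s

x² + y² = 25²
2x·dx/dt + 2y·dy/dt = 0
dy/dt = -x/y · dx/dt = -12/√481 · 4 = -48√481/481 m/s
The top is descending at 48√481/481 ≈ 2.189 m/s.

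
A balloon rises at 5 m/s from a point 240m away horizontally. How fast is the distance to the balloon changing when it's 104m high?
65√1069/1069 ≈ 1.988 m/s

z² = 240² + y²
z = √(240² + 104²) = 8√1069
dz/dt = y/z · dy/dt = 104/(8√1069) · 5 = 65√1069/1069 ≈ 1.988 m/s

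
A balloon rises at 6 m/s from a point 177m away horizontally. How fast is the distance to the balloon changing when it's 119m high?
357√45490/22745 ≈ 3.348 m/s

z² = 177² + y²
z = √(177² + 119²) = √45490
dz/dt = y/z · dy/dt = 119/√45490 · 6 = 357√45490/22745 ≈ 3.348 m/s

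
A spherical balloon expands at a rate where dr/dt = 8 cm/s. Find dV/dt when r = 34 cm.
36992π cm³/s

V = (4/3)πr³
dV/dt = dV/dr · dr/dt = 4πr² · 8
At r = 34: dV/dt = 36992π cm³/s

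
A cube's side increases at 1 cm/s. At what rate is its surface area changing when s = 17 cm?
204 cm²/s

A = 6s²
dA/dt = 12s · ds/dt = 12·17·1 = 204 cm²/s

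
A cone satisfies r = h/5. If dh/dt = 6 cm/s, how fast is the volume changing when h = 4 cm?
96π/25 cm³/s

V = (1/3)π(h/5)²h = πh³/75
dV/dt = πh²/25 · 6
At h = 4: dV/dt = 96π/25 cm³/s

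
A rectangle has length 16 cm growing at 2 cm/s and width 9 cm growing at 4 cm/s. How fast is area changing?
82 cm²/s

A = lw
dA/dt = w·dl/dt + l·dw/dt = 9·2 + 16·4 = 82 cm²/s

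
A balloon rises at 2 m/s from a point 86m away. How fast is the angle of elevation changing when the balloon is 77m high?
0.012908 rad/s

tan(θ) = y/86
sec²(θ) · dθ/dt = (1/86) · dy/dt
dθ/dt = cos²(θ)/86 · 2 = 86/(86² + 77²) · 2
dθ/dt = 0.012908 rad/s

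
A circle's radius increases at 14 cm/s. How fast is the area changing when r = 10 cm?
280π cm²/s

A = πr²
dA/dt = 2πr · dr/dt = 2π(10)(14) = 280π cm²/s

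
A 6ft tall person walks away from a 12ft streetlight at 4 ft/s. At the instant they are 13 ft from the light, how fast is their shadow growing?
4 ft/s

By similar triangles: 12/(x+s) = 6/s
Solving: s = 6x/6
ds/dt = 6/6 · dx/dt = 1 · 4 = 4 ft/s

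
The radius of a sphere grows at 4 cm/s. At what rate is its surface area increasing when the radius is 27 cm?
864π cm²/s

S = 4πr²
dS/dt = dS/dr · dr/dt = 8πr · 4
At r = 27: dS/dt = 864π cm²/s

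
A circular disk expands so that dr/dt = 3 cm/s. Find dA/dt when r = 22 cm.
132π cm²/s

A = πr²
dA/dt = 2πr · dr/dt = 2π(22)(3) = 132π cm²/s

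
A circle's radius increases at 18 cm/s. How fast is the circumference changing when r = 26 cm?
36π cm/s

C = 2πr
dC/dt = 2π · dr/dt = 2π · 18 = 36π cm/s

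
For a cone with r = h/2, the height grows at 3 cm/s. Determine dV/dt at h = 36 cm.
972π cm³/s

V = (1/3)π(h/2)²h = πh³/12
dV/dt = πh²/4 · 3
At h = 36: dV/dt = 972π cm³/s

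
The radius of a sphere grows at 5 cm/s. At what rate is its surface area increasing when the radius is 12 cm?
480π cm²/s

S = 4πr²
dS/dt = dS/dr · dr/dt = 8πr · 5
At r = 12: dS/dt = 480π cm²/s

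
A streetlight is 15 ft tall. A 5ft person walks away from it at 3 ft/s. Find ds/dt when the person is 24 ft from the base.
3/2 ft/s

By similar triangles: 15/(x+s) = 5/s
Solving: s = 5x/10
ds/dt = 5/10 · dx/dt = 1/2 · 3 = 3/2 ft/s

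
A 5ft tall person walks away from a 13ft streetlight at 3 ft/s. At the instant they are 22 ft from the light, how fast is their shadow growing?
15/8 ft/s

By similar triangles: 13/(x+s) = 5/s
Solving: s = 5x/8
ds/dt = 5/8 · dx/dt = 5/8 · 3 = 15/8 ft/s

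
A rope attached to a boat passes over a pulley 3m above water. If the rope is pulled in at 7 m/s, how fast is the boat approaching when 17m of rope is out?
17√70/20 ≈ 7.112 m/s

rope² = x² + 3²
x = √(17² - 3²) = 2√70
dx/dt = (rope/x) · d(rope)/dt = (17/(2√70)) · (-7) = -17√70/20 m/s
The boat approaches at 17√70/20 ≈ 7.112 m/s.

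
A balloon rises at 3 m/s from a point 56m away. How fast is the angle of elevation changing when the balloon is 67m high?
0.022033 rad/s

tan(θ) = y/56
sec²(θ) · dθ/dt = (1/56) · dy/dt
dθ/dt = cos²(θ)/56 · 3 = 56/(56² + 67²) · 3
dθ/dt = 0.022033 rad/s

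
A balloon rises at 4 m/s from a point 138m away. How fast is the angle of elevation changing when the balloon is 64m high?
0.023855 rad/s

tan(θ) = y/138
sec²(θ) · dθ/dt = (1/138) · dy/dt
dθ/dt = cos²(θ)/138 · 4 = 138/(138² + 64²) · 4
dθ/dt = 0.023855 rad/s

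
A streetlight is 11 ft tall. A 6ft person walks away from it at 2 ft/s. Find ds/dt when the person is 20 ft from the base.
12/5 ft/s

By similar triangles: 11/(x+s) = 6/s
Solving: s = 6x/5
ds/dt = 6/5 · dx/dt = 6/5 · 2 = 12/5 ft/s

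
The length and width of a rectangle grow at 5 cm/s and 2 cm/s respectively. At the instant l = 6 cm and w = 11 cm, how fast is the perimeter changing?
14 cm/s

P = 2(l + w)
dP/dt = 2(dl/dt + dw/dt) = 2(5 + 2) = 14 cm/s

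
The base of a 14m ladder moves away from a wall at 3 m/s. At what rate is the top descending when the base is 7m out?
√3 ≈ 1.732 m/s

x² + y² = 14²
2x·dx/dt + 2y·dy/dt = 0
dy/dt = -x/y · dx/dt = -7/(7√3) · 3 = -√3 m/s
The top is descending at √3 ≈ 1.732 m/s.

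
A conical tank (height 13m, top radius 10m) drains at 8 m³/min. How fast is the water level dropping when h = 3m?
338/(225π) ≈ 0.4782 m/min

r/h = 10/13, so r = (10/13)h
V = (1/3)πr²h = (1/3)π((10/13)h)²h = (100/507)πh³
dV/dh = (100/169)πh²
dh/dt = (dV/dt)/(dV/dh) = -8/((100/169)π·3²) = -338/(225π) m/min
The level is dropping at 338/(225π) ≈ 0.4782 m/min.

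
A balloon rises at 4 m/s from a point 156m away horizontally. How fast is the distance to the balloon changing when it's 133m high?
532/205 ≈ 2.595 m/s

z² = 156² + y²
z = √(156² + 133²) = 205
dz/dt = y/z · dy/dt = 133/205 · 4 = 532/205 ≈ 2.595 m/s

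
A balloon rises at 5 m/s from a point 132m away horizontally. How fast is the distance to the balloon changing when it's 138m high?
115√1013/1013 ≈ 3.613 m/s

z² = 132² + y²
z = √(132² + 138²) = 6√1013
dz/dt = y/z · dy/dt = 138/(6√1013) · 5 = 115√1013/1013 ≈ 3.613 m/s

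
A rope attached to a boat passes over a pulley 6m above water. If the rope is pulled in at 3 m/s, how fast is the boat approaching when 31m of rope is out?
93√37/185 ≈ 3.058 m/s

rope² = x² + 6²
x = √(31² - 6²) = 5√37
dx/dt = (rope/x) · d(rope)/dt = (31/(5√37)) · (-3) = -93√37/185 m/s
The boat approaches at 93√37/185 ≈ 3.058 m/s.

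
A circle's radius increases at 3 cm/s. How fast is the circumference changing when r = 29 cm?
6π cm/s

C = 2πr
dC/dt = 2π · dr/dt = 2π · 3 = 6π cm/s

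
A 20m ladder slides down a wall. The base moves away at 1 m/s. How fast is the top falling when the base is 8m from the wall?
2√21/21 ≈ 0.4364 m/s

x² + y² = 20²
2x·dx/dt + 2y·dy/dt = 0
dy/dt = -x/y · dx/dt = -8/(4√21) · 1 = -2√21/21 m/s
The top is descending at 2√21/21 ≈ 0.4364 m/s.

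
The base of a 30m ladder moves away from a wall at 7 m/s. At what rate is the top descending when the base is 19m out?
19√11/11 ≈ 5.729 m/s

x² + y² = 30²
2x·dx/dt + 2y·dy/dt = 0
dy/dt = -x/y · dx/dt = -19/(7√11) · 7 = -19√11/11 m/s
The top is descending at 19√11/11 ≈ 5.729 m/s.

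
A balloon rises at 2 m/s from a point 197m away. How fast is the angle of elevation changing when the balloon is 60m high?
0.00929 rad/s

tan(θ) = y/197
sec²(θ) · dθ/dt = (1/197) · dy/dt
dθ/dt = cos²(θ)/197 · 2 = 197/(197² + 60²) · 2
dθ/dt = 0.00929 rad/s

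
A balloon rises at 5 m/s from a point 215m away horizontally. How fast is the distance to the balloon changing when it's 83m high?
415√53114/53114 ≈ 1.801 m/s

z² = 215² + y²
z = √(215² + 83²) = √53114
dz/dt = y/z · dy/dt = 83/√53114 · 5 = 415√53114/53114 ≈ 1.801 m/s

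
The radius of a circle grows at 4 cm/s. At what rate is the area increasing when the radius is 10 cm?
80π cm²/s

A = πr²
dA/dt = 2πr · dr/dt = 2π(10)(4) = 80π cm²/s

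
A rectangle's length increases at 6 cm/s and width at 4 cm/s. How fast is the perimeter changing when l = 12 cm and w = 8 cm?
20 cm/s

P = 2(l + w)
dP/dt = 2(dl/dt + dw/dt) = 2(6 + 4) = 20 cm/s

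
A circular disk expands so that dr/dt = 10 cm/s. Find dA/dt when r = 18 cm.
360π cm²/s

A = πr²
dA/dt = 2πr · dr/dt = 2π(18)(10) = 360π cm²/s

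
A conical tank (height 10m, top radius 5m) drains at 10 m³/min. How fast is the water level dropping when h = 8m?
5/(8π) ≈ 0.1989 m/min

r/h = 5/10, so r = (1/2)h
V = (1/3)πr²h = (1/3)π((1/2)h)²h = (1/12)πh³
dV/dh = (1/4)πh²
dh/dt = (dV/dt)/(dV/dh) = -10/((1/4)π·8²) = -5/(8π) m/min
The level is dropping at 5/(8π) ≈ 0.1989 m/min.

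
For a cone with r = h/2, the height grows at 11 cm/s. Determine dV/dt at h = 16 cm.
704π cm³/s

V = (1/3)π(h/2)²h = πh³/12
dV/dt = πh²/4 · 11
At h = 16: dV/dt = 704π cm³/s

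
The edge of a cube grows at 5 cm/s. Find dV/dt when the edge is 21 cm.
6615 cm³/s

V = s³
dV/dt = 3s² · ds/dt = 3·21²·5 = 6615 cm³/s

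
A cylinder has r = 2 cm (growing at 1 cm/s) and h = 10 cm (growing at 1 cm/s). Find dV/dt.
44π cm³/s

V = πr²h
dV/dt = 2πrh·dr/dt + πr²·dh/dt
= 2π(2)(10)(1) + π(2)²(1)
= 44π cm³/s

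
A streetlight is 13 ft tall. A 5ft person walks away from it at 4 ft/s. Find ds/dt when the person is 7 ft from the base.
5/2 ft/s

By similar triangles: 13/(x+s) = 5/s
Solving: s = 5x/8
ds/dt = 5/8 · dx/dt = 5/8 · 4 = 5/2 ft/s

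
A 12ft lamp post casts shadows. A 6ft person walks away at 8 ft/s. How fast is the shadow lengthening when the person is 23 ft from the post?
8 ft/s

By similar triangles: 12/(x+s) = 6/s
Solving: s = 6x/6
ds/dt = 6/6 · dx/dt = 1 · 8 = 8 ft/s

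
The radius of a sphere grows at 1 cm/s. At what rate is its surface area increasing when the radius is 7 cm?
56π cm²/s

S = 4πr²
dS/dt = dS/dr · dr/dt = 8πr · 1
At r = 7: dS/dt = 56π cm²/s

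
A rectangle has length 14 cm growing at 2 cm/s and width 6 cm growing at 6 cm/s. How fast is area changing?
96 cm²/s

A = lw
dA/dt = w·dl/dt + l·dw/dt = 6·2 + 14·6 = 96 cm²/s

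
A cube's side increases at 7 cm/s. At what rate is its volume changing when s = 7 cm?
1029 cm³/s

V = s³
dV/dt = 3s² · ds/dt = 3·7²·7 = 1029 cm³/s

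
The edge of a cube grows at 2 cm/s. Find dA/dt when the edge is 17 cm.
408 cm²/s

A = 6s²
dA/dt = 12s · ds/dt = 12·17·2 = 408 cm²/s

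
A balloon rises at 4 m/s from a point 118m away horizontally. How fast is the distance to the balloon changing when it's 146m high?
146√8810/4405 ≈ 3.111 m/s

z² = 118² + y²
z = √(118² + 146²) = 2√8810
dz/dt = y/z · dy/dt = 146/(2√8810) · 4 = 146√8810/4405 ≈ 3.111 m/s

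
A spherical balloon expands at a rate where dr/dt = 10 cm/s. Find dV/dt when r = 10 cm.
4000π cm³/s

V = (4/3)πr³
dV/dt = dV/dr · dr/dt = 4πr² · 10
At r = 10: dV/dt = 4000π cm³/s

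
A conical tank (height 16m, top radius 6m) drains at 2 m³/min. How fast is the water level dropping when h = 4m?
8/(9π) ≈ 0.2829 m/min

r/h = 6/16, so r = (3/8)h
V = (1/3)πr²h = (1/3)π((3/8)h)²h = (3/64)πh³
dV/dh = (9/64)πh²
dh/dt = (dV/dt)/(dV/dh) = -2/((9/64)π·4²) = -8/(9π) m/min
The level is dropping at 8/(9π) ≈ 0.2829 m/min.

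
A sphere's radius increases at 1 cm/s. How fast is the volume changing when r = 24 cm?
2304π cm³/s

V = (4/3)πr³
dV/dt = dV/dr · dr/dt = 4πr² · 1
At r = 24: dV/dt = 2304π cm³/s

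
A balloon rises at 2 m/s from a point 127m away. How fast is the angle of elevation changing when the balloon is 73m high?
0.011837 rad/s

tan(θ) = y/127
sec²(θ) · dθ/dt = (1/127) · dy/dt
dθ/dt = cos²(θ)/127 · 2 = 127/(127² + 73²) · 2
dθ/dt = 0.011837 rad/s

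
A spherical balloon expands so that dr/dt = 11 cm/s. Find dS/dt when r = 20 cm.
1760π cm²/s

S = 4πr²
dS/dt = dS/dr · dr/dt = 8πr · 11
At r = 20: dS/dt = 1760π cm²/s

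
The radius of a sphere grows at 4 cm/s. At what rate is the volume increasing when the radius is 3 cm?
144π cm³/s

V = (4/3)πr³
dV/dt = dV/dr · dr/dt = 4πr² · 4
At r = 3: dV/dt = 144π cm³/s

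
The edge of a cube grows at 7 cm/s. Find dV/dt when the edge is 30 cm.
18900 cm³/s

V = s³
dV/dt = 3s² · ds/dt = 3·30²·7 = 18900 cm³/s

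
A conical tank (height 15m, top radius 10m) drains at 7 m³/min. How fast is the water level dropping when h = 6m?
7/(16π) ≈ 0.1393 m/min

r/h = 10/15, so r = (2/3)h
V = (1/3)πr²h = (1/3)π((2/3)h)²h = (4/27)πh³
dV/dh = (4/9)πh²
dh/dt = (dV/dt)/(dV/dh) = -7/((4/9)π·6²) = -7/(16π) m/min
The level is dropping at 7/(16π) ≈ 0.1393 m/min.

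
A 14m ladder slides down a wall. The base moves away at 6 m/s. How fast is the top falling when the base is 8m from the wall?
8√33/11 ≈ 4.178 m/s

x² + y² = 14²
2x·dx/dt + 2y·dy/dt = 0
dy/dt = -x/y · dx/dt = -8/(2√33) · 6 = -8√33/11 m/s
The top is descending at 8√33/11 ≈ 4.178 m/s.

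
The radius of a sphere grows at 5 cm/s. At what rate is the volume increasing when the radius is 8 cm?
1280π cm³/s

V = (4/3)πr³
dV/dt = dV/dr · dr/dt = 4πr² · 5
At r = 8: dV/dt = 1280π cm³/s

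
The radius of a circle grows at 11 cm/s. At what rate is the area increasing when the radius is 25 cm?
550π cm²/s

A = πr²
dA/dt = 2πr · dr/dt = 2π(25)(11) = 550π cm²/s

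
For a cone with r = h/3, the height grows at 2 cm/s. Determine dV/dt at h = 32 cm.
2048π/9 cm³/s

V = (1/3)π(h/3)²h = πh³/27
dV/dt = πh²/9 · 2
At h = 32: dV/dt = 2048π/9 cm³/s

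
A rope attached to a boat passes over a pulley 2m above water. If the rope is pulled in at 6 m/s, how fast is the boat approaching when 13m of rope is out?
26√165/55 ≈ 6.072 m/s

rope² = x² + 2²
x = √(13² - 2²) = √165
dx/dt = (rope/x) · d(rope)/dt = (13/√165) · (-6) = -26√165/55 m/s
The boat approaches at 26√165/55 ≈ 6.072 m/s.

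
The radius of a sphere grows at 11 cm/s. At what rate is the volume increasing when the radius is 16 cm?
11264π cm³/s

V = (4/3)πr³
dV/dt = dV/dr · dr/dt = 4πr² · 11
At r = 16: dV/dt = 11264π cm³/s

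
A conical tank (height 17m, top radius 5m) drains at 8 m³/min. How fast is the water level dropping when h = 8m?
289/(200π) ≈ 0.46 m/min

r/h = 5/17, so r = (5/17)h
V = (1/3)πr²h = (1/3)π((5/17)h)²h = (25/867)πh³
dV/dh = (25/289)πh²
dh/dt = (dV/dt)/(dV/dh) = -8/((25/289)π·8²) = -289/(200π) m/min
The level is dropping at 289/(200π) ≈ 0.46 m/min.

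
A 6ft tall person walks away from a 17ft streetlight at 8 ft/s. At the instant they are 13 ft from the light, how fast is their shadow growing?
48/11 ft/s

By similar triangles: 17/(x+s) = 6/s
Solving: s = 6x/11
ds/dt = 6/11 · dx/dt = 6/11 · 8 = 48/11 ft/s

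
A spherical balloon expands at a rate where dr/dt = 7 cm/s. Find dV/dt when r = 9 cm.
2268π cm³/s

V = (4/3)πr³
dV/dt = dV/dr · dr/dt = 4πr² · 7
At r = 9: dV/dt = 2268π cm³/s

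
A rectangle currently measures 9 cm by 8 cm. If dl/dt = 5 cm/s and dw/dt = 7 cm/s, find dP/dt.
24 cm/s

P = 2(l + w)
dP/dt = 2(dl/dt + dw/dt) = 2(5 + 7) = 24 cm/s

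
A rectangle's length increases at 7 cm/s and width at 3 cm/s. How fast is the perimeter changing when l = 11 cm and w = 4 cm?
20 cm/s

P = 2(l + w)
dP/dt = 2(dl/dt + dw/dt) = 2(7 + 3) = 20 cm/s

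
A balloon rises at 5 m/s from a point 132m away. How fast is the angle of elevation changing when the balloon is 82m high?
0.027331 rad/s

tan(θ) = y/132
sec²(θ) · dθ/dt = (1/132) · dy/dt
dθ/dt = cos²(θ)/132 · 5 = 132/(132² + 82²) · 5
dθ/dt = 0.027331 rad/s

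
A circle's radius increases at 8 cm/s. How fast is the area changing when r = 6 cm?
96π cm²/s

A = πr²
dA/dt = 2πr · dr/dt = 2π(6)(8) = 96π cm²/s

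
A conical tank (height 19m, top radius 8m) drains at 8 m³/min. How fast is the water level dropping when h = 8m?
361/(512π) ≈ 0.2244 m/min

r/h = 8/19, so r = (8/19)h
V = (1/3)πr²h = (1/3)π((8/19)h)²h = (64/1083)πh³
dV/dh = (64/361)πh²
dh/dt = (dV/dt)/(dV/dh) = -8/((64/361)π·8²) = -361/(512π) m/min
The level is dropping at 361/(512π) ≈ 0.2244 m/min.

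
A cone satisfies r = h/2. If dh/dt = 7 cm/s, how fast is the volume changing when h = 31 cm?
6727π/4 cm³/s

V = (1/3)π(h/2)²h = πh³/12
dV/dt = πh²/4 · 7
At h = 31: dV/dt = 6727π/4 cm³/s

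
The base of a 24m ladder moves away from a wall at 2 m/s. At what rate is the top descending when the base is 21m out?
14√15/15 ≈ 3.615 m/s

x² + y² = 24²
2x·dx/dt + 2y·dy/dt = 0
dy/dt = -x/y · dx/dt = -21/(3√15) · 2 = -14√15/15 m/s
The top is descending at 14√15/15 ≈ 3.615 m/s.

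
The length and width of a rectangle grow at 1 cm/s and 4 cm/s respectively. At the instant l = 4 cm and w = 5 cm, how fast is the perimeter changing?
10 cm/s

P = 2(l + w)
dP/dt = 2(dl/dt + dw/dt) = 2(1 + 4) = 10 cm/s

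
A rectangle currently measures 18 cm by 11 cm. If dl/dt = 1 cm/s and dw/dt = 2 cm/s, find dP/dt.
6 cm/s

P = 2(l + w)
dP/dt = 2(dl/dt + dw/dt) = 2(1 + 2) = 6 cm/s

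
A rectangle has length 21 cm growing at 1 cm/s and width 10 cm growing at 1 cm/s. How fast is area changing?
31 cm²/s

A = lw
dA/dt = w·dl/dt + l·dw/dt = 10·1 + 21·1 = 31 cm²/s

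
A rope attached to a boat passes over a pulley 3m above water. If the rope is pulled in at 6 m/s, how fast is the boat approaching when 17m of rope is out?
51√70/70 ≈ 6.096 m/s

rope² = x² + 3²
x = √(17² - 3²) = 2√70
dx/dt = (rope/x) · d(rope)/dt = (17/(2√70)) · (-6) = -51√70/70 m/s
The boat approaches at 51√70/70 ≈ 6.096 m/s.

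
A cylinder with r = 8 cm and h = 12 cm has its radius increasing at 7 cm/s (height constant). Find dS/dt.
392π cm²/s

S = 2πrh + 2πr² (lateral + bases)
dS/dt = (2πh + 4πr)·dr/dt = (2π·12 + 4π·8)·7
= 392π cm²/s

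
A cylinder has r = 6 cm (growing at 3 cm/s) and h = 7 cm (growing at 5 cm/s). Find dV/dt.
432π cm³/s

V = πr²h
dV/dt = 2πrh·dr/dt + πr²·dh/dt
= 2π(6)(7)(3) + π(6)²(5)
= 432π cm³/s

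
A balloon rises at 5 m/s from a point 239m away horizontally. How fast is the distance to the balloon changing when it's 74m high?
370√62597/62597 ≈ 1.479 m/s

z² = 239² + y²
z = √(239² + 74²) = √62597
dz/dt = y/z · dy/dt = 74/√62597 · 5 = 370√62597/62597 ≈ 1.479 m/s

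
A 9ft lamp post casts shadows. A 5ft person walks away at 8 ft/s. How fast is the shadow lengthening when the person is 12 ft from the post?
10 ft/s

By similar triangles: 9/(x+s) = 5/s
Solving: s = 5x/4
ds/dt = 5/4 · dx/dt = 5/4 · 8 = 10 ft/s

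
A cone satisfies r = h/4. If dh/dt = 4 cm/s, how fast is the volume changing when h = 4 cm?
4π cm³/s

V = (1/3)π(h/4)²h = πh³/48
dV/dt = πh²/16 · 4
At h = 4: dV/dt = 4π cm³/s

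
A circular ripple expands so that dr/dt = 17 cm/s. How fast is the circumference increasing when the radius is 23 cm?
34π cm/s

C = 2πr
dC/dt = 2π · dr/dt = 2π · 17 = 34π cm/s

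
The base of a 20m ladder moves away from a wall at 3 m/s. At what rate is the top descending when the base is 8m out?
2√21/7 ≈ 1.309 m/s

x² + y² = 20²
2x·dx/dt + 2y·dy/dt = 0
dy/dt = -x/y · dx/dt = -8/(4√21) · 3 = -2√21/7 m/s
The top is descending at 2√21/7 ≈ 1.309 m/s.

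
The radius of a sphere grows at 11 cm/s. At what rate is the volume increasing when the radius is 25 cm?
27500π cm³/s

V = (4/3)πr³
dV/dt = dV/dr · dr/dt = 4πr² · 11
At r = 25: dV/dt = 27500π cm³/s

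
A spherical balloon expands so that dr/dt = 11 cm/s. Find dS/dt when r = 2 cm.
176π cm²/s

S = 4πr²
dS/dt = dS/dr · dr/dt = 8πr · 11
At r = 2: dS/dt = 176π cm²/s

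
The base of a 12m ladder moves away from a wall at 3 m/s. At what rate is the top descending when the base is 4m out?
3√2/4 ≈ 1.061 m/s

x² + y² = 12²
2x·dx/dt + 2y·dy/dt = 0
dy/dt = -x/y · dx/dt = -4/(8√2) · 3 = -3√2/4 m/s
The top is descending at 3√2/4 ≈ 1.061 m/s.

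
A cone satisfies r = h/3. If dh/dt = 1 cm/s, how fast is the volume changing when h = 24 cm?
64π cm³/s

V = (1/3)π(h/3)²h = πh³/27
dV/dt = πh²/9 · 1
At h = 24: dV/dt = 64π cm³/s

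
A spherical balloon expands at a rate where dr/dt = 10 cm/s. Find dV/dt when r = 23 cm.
21160π cm³/s

V = (4/3)πr³
dV/dt = dV/dr · dr/dt = 4πr² · 10
At r = 23: dV/dt = 21160π cm³/s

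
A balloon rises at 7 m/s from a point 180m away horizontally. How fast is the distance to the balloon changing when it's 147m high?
343√6001/6001 ≈ 4.428 m/s

z² = 180² + y²
z = √(180² + 147²) = 3√6001
dz/dt = y/z · dy/dt = 147/(3√6001) · 7 = 343√6001/6001 ≈ 4.428 m/s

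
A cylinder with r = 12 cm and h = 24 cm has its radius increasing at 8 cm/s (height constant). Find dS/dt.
768π cm²/s

S = 2πrh + 2πr² (lateral + bases)
dS/dt = (2πh + 4πr)·dr/dt = (2π·24 + 4π·12)·8
= 768π cm²/s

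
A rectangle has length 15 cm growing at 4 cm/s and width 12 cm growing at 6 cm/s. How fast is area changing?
138 cm²/s

A = lw
dA/dt = w·dl/dt + l·dw/dt = 12·4 + 15·6 = 138 cm²/s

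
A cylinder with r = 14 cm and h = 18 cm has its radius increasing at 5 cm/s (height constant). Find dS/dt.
460π cm²/s

S = 2πrh + 2πr² (lateral + bases)
dS/dt = (2πh + 4πr)·dr/dt = (2π·18 + 4π·14)·5
= 460π cm²/s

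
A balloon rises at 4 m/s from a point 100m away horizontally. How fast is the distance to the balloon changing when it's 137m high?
548√28769/28769 ≈ 3.231 m/s

z² = 100² + y²
z = √(100² + 137²) = √28769
dz/dt = y/z · dy/dt = 137/√28769 · 4 = 548√28769/28769 ≈ 3.231 m/s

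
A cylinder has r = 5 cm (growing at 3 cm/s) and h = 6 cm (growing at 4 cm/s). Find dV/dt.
280π cm³/s

V = πr²h
dV/dt = 2πrh·dr/dt + πr²·dh/dt
= 2π(5)(6)(3) + π(5)²(4)
= 280π cm³/s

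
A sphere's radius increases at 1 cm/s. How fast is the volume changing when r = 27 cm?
2916π cm³/s

V = (4/3)πr³
dV/dt = dV/dr · dr/dt = 4πr² · 1
At r = 27: dV/dt = 2916π cm³/s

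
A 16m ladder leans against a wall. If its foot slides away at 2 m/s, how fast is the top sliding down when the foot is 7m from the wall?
14√23/69 ≈ 0.9731 m/s

x² + y² = 16²
2x·dx/dt + 2y·dy/dt = 0
dy/dt = -x/y · dx/dt = -7/(3√23) · 2 = -14√23/69 m/s
The top is descending at 14√23/69 ≈ 0.9731 m/s.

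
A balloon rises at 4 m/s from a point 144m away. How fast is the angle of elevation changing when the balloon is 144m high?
0.013889 rad/s

tan(θ) = y/144
sec²(θ) · dθ/dt = (1/144) · dy/dt
dθ/dt = cos²(θ)/144 · 4 = 144/(144² + 144²) · 4
dθ/dt = 0.013889 rad/s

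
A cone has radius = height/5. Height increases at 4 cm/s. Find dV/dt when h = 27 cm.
2916π/25 cm³/s

V = (1/3)π(h/5)²h = πh³/75
dV/dt = πh²/25 · 4
At h = 27: dV/dt = 2916π/25 cm³/s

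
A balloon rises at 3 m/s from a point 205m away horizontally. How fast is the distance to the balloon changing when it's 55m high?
33√1802/1802 ≈ 0.7774 m/s

z² = 205² + y²
z = √(205² + 55²) = 5√1802
dz/dt = y/z · dy/dt = 55/(5√1802) · 3 = 33√1802/1802 ≈ 0.7774 m/s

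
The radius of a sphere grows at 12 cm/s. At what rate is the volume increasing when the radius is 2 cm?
192π cm³/s

V = (4/3)πr³
dV/dt = dV/dr · dr/dt = 4πr² · 12
At r = 2: dV/dt = 192π cm³/s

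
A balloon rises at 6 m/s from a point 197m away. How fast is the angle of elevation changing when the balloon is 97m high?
0.024514 rad/s

tan(θ) = y/197
sec²(θ) · dθ/dt = (1/197) · dy/dt
dθ/dt = cos²(θ)/197 · 6 = 197/(197² + 97²) · 6
dθ/dt = 0.024514 rad/s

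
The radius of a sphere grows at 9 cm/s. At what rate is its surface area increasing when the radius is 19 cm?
1368π cm²/s

S = 4πr²
dS/dt = dS/dr · dr/dt = 8πr · 9
At r = 19: dS/dt = 1368π cm²/s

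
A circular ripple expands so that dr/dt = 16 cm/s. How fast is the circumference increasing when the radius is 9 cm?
32π cm/s

C = 2πr
dC/dt = 2π · dr/dt = 2π · 16 = 32π cm/s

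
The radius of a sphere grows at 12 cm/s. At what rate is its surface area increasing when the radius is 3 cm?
288π cm²/s

S = 4πr²
dS/dt = dS/dr · dr/dt = 8πr · 12
At r = 3: dS/dt = 288π cm²/s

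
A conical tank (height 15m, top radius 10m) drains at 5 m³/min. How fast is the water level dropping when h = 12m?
5/(64π) ≈ 0.02487 m/min

r/h = 10/15, so r = (2/3)h
V = (1/3)πr²h = (1/3)π((2/3)h)²h = (4/27)πh³
dV/dh = (4/9)πh²
dh/dt = (dV/dt)/(dV/dh) = -5/((4/9)π·12²) = -5/(64π) m/min
The level is dropping at 5/(64π) ≈ 0.02487 m/min.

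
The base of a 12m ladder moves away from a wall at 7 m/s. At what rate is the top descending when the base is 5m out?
5√119/17 ≈ 3.208 m/s

x² + y² = 12²
2x·dx/dt + 2y·dy/dt = 0
dy/dt = -x/y · dx/dt = -5/√119 · 7 = -5√119/17 m/s
The top is descending at 5√119/17 ≈ 3.208 m/s.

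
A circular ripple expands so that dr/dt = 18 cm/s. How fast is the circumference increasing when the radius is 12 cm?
36π cm/s

C = 2πr
dC/dt = 2π · dr/dt = 2π · 18 = 36π cm/s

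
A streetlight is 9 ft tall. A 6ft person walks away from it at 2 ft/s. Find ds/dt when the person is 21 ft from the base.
4 ft/s

By similar triangles: 9/(x+s) = 6/s
Solving: s = 6x/3
ds/dt = 6/3 · dx/dt = 2 · 2 = 4 ft/s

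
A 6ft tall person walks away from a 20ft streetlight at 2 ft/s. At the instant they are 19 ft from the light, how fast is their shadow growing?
6/7 ft/s

By similar triangles: 20/(x+s) = 6/s
Solving: s = 6x/14
ds/dt = 6/14 · dx/dt = 3/7 · 2 = 6/7 ft/s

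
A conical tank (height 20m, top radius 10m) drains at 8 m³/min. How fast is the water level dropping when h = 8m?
1/(2π) ≈ 0.1592 m/min

r/h = 10/20, so r = (1/2)h
V = (1/3)πr²h = (1/3)π((1/2)h)²h = (1/12)πh³
dV/dh = (1/4)πh²
dh/dt = (dV/dt)/(dV/dh) = -8/((1/4)π·8²) = -1/(2π) m/min
The level is dropping at 1/(2π) ≈ 0.1592 m/min.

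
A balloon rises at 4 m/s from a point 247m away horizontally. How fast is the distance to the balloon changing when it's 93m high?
186√69658/34829 ≈ 1.409 m/s

z² = 247² + y²
z = √(247² + 93²) = √69658
dz/dt = y/z · dy/dt = 93/√69658 · 4 = 186√69658/34829 ≈ 1.409 m/s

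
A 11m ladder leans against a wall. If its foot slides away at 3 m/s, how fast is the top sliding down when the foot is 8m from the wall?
8√57/19 ≈ 3.179 m/s

x² + y² = 11²
2x·dx/dt + 2y·dy/dt = 0
dy/dt = -x/y · dx/dt = -8/√57 · 3 = -8√57/19 m/s
The top is descending at 8√57/19 ≈ 3.179 m/s.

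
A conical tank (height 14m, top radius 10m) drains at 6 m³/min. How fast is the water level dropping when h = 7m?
6/(25π) ≈ 0.07639 m/min

r/h = 10/14, so r = (5/7)h
V = (1/3)πr²h = (1/3)π((5/7)h)²h = (25/147)πh³
dV/dh = (25/49)πh²
dh/dt = (dV/dt)/(dV/dh) = -6/((25/49)π·7²) = -6/(25π) m/min
The level is dropping at 6/(25π) ≈ 0.07639 m/min.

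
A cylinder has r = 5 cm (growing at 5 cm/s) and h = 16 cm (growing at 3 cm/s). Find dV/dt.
875π cm³/s

V = πr²h
dV/dt = 2πrh·dr/dt + πr²·dh/dt
= 2π(5)(16)(5) + π(5)²(3)
= 875π cm³/s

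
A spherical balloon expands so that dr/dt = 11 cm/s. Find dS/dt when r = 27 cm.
2376π cm²/s

S = 4πr²
dS/dt = dS/dr · dr/dt = 8πr · 11
At r = 27: dS/dt = 2376π cm²/s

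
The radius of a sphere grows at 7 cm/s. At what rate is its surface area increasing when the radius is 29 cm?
1624π cm²/s

S = 4πr²
dS/dt = dS/dr · dr/dt = 8πr · 7
At r = 29: dS/dt = 1624π cm²/s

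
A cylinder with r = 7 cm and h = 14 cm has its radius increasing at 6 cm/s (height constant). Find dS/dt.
336π cm²/s

S = 2πrh + 2πr² (lateral + bases)
dS/dt = (2πh + 4πr)·dr/dt = (2π·14 + 4π·7)·6
= 336π cm²/s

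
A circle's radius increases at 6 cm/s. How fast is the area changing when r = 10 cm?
120π cm²/s

A = πr²
dA/dt = 2πr · dr/dt = 2π(10)(6) = 120π cm²/s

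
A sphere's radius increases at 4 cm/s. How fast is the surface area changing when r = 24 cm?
768π cm²/s

S = 4πr²
dS/dt = dS/dr · dr/dt = 8πr · 4
At r = 24: dS/dt = 768π cm²/s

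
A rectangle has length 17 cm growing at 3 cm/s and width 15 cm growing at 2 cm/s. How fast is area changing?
79 cm²/s

A = lw
dA/dt = w·dl/dt + l·dw/dt = 15·3 + 17·2 = 79 cm²/s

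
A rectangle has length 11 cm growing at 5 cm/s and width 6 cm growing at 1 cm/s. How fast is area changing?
41 cm²/s

A = lw
dA/dt = w·dl/dt + l·dw/dt = 6·5 + 11·1 = 41 cm²/s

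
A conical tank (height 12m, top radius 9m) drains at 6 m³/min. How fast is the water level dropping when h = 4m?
2/(3π) ≈ 0.2122 m/min

r/h = 9/12, so r = (3/4)h
V = (1/3)πr²h = (1/3)π((3/4)h)²h = (3/16)πh³
dV/dh = (9/16)πh²
dh/dt = (dV/dt)/(dV/dh) = -6/((9/16)π·4²) = -2/(3π) m/min
The level is dropping at 2/(3π) ≈ 0.2122 m/min.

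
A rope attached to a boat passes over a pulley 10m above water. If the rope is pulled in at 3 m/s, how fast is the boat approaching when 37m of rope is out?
37√141/141 ≈ 3.116 m/s

rope² = x² + 10²
x = √(37² - 10²) = 3√141
dx/dt = (rope/x) · d(rope)/dt = (37/(3√141)) · (-3) = -37√141/141 m/s
The boat approaches at 37√141/141 ≈ 3.116 m/s.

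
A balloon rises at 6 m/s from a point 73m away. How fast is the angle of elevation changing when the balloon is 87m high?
0.033959 rad/s

tan(θ) = y/73
sec²(θ) · dθ/dt = (1/73) · dy/dt
dθ/dt = cos²(θ)/73 · 6 = 73/(73² + 87²) · 6
dθ/dt = 0.033959 rad/s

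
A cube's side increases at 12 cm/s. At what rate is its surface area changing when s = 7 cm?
1008 cm²/s

A = 6s²
dA/dt = 12s · ds/dt = 12·7·12 = 1008 cm²/s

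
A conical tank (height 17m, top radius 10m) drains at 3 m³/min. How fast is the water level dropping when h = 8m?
867/(6400π) ≈ 0.04312 m/min

r/h = 10/17, so r = (10/17)h
V = (1/3)πr²h = (1/3)π((10/17)h)²h = (100/867)πh³
dV/dh = (100/289)πh²
dh/dt = (dV/dt)/(dV/dh) = -3/((100/289)π·8²) = -867/(6400π) m/min
The level is dropping at 867/(6400π) ≈ 0.04312 m/min.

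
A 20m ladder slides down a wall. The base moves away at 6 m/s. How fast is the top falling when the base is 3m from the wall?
18√391/391 ≈ 0.9103 m/s

x² + y² = 20²
2x·dx/dt + 2y·dy/dt = 0
dy/dt = -x/y · dx/dt = -3/√391 · 6 = -18√391/391 m/s
The top is descending at 18√391/391 ≈ 0.9103 m/s.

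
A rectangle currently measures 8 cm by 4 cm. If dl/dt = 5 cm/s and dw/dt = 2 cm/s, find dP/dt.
14 cm/s

P = 2(l + w)
dP/dt = 2(dl/dt + dw/dt) = 2(5 + 2) = 14 cm/s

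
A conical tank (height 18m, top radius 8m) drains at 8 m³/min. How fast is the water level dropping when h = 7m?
81/(98π) ≈ 0.2631 m/min

r/h = 8/18, so r = (4/9)h
V = (1/3)πr²h = (1/3)π((4/9)h)²h = (16/243)πh³
dV/dh = (16/81)πh²
dh/dt = (dV/dt)/(dV/dh) = -8/((16/81)π·7²) = -81/(98π) m/min
The level is dropping at 81/(98π) ≈ 0.2631 m/min.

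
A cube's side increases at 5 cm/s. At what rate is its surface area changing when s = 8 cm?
480 cm²/s

A = 6s²
dA/dt = 12s · ds/dt = 12·8·5 = 480 cm²/s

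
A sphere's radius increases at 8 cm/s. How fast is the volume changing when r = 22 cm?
15488π cm³/s

V = (4/3)πr³
dV/dt = dV/dr · dr/dt = 4πr² · 8
At r = 22: dV/dt = 15488π cm³/s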